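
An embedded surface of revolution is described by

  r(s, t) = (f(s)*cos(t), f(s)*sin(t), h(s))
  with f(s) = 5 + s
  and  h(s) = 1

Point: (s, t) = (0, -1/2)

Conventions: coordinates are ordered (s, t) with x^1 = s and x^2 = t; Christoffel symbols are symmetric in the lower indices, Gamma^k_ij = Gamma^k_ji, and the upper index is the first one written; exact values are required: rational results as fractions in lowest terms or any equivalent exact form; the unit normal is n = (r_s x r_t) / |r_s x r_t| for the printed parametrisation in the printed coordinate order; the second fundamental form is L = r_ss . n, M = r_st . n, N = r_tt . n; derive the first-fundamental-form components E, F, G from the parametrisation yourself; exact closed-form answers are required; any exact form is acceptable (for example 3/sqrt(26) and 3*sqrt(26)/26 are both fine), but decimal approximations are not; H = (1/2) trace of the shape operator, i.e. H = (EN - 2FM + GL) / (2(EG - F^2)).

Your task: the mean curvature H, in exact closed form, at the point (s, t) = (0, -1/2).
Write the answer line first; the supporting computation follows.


Answer: H = 0

f = 5, f' = 1, f'' = 0, h' = 0, h'' = 0
E = 1, F = 0, G = 25; answer radicand W^2 = 1
unnormalised second-form numerators: l = 0, m = 0, n = 0; L = l/sqrt(1), and similarly M = m/sqrt(W^2), N = n/sqrt(W^2)
H = (E*n - 2*F*m + G*l) / (2*(EG - F^2)*sqrt(W^2)); E*n - 2*F*m + G*l = 0, EG - F^2 = 25, so H = (0)/sqrt(1)


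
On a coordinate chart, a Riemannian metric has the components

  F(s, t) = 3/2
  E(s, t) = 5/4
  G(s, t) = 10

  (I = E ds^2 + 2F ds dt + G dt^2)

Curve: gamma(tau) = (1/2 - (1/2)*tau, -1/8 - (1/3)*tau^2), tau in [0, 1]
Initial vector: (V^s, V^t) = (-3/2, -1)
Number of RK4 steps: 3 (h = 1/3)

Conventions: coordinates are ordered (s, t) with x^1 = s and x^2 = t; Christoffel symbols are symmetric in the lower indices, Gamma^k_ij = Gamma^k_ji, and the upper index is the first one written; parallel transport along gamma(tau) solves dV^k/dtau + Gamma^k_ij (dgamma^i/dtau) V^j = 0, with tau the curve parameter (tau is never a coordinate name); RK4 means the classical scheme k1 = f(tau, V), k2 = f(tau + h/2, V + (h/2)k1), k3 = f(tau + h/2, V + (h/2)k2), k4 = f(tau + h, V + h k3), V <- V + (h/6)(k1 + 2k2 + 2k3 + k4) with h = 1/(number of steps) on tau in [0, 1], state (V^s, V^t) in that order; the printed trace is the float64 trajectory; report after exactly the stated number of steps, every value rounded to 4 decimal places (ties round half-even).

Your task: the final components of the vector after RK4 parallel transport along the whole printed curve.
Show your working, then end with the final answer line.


gamma'(tau) = (-1/2, -(2/3)*tau); f(tau, V)^k = -Gamma^k_ij(gamma(tau)) gamma'^i(tau) V^j; h = 1/3; intermediate values shown to 6 dp
curve data and Christoffel symbols at the stage parameters:
  tau = 0.000000: gamma = (0.500000, -0.125000), gamma' = (-0.500000, 0.000000); Gamma_sss = 0.000000, Gamma_sst = 0.000000, Gamma_stt = 0.000000, Gamma_tss = 0.000000, Gamma_tst = 0.000000, Gamma_ttt = 0.000000
  tau = 0.166667: gamma = (0.416667, -0.134259), gamma' = (-0.500000, -0.111111); Gamma_sss = 0.000000, Gamma_sst = 0.000000, Gamma_stt = 0.000000, Gamma_tss = 0.000000, Gamma_tst = 0.000000, Gamma_ttt = 0.000000
  tau = 0.333333: gamma = (0.333333, -0.162037), gamma' = (-0.500000, -0.222222); Gamma_sss = 0.000000, Gamma_sst = 0.000000, Gamma_stt = 0.000000, Gamma_tss = 0.000000, Gamma_tst = 0.000000, Gamma_ttt = 0.000000
  tau = 0.500000: gamma = (0.250000, -0.208333), gamma' = (-0.500000, -0.333333); Gamma_sss = 0.000000, Gamma_sst = 0.000000, Gamma_stt = 0.000000, Gamma_tss = 0.000000, Gamma_tst = 0.000000, Gamma_ttt = 0.000000
  tau = 0.666667: gamma = (0.166667, -0.273148), gamma' = (-0.500000, -0.444444); Gamma_sss = 0.000000, Gamma_sst = 0.000000, Gamma_stt = 0.000000, Gamma_tss = 0.000000, Gamma_tst = 0.000000, Gamma_ttt = 0.000000
  tau = 0.833333: gamma = (0.083333, -0.356481), gamma' = (-0.500000, -0.555556); Gamma_sss = 0.000000, Gamma_sst = 0.000000, Gamma_stt = 0.000000, Gamma_tss = 0.000000, Gamma_tst = 0.000000, Gamma_ttt = 0.000000
  tau = 1.000000: gamma = (0.000000, -0.458333), gamma' = (-0.500000, -0.666667); Gamma_sss = 0.000000, Gamma_sst = 0.000000, Gamma_stt = 0.000000, Gamma_tss = 0.000000, Gamma_tst = 0.000000, Gamma_ttt = 0.000000
step 0: V^s = -1.5000, V^t = -1.0000
step 1: k1 = (0.000000, 0.000000), k2 = (0.000000, 0.000000), k3 = (0.000000, 0.000000), k4 = (0.000000, 0.000000); V <- V + (h/6)(k1 + 2k2 + 2k3 + k4): V^s = -1.5000, V^t = -1.0000
step 2: k1 = (0.000000, 0.000000), k2 = (0.000000, 0.000000), k3 = (0.000000, 0.000000), k4 = (0.000000, 0.000000); V <- V + (h/6)(k1 + 2k2 + 2k3 + k4): V^s = -1.5000, V^t = -1.0000
step 3: k1 = (0.000000, 0.000000), k2 = (0.000000, 0.000000), k3 = (0.000000, 0.000000), k4 = (0.000000, 0.000000); V <- V + (h/6)(k1 + 2k2 + 2k3 + k4): V^s = -1.5000, V^t = -1.0000

Answer: V^s = -1.5000, V^t = -1.0000


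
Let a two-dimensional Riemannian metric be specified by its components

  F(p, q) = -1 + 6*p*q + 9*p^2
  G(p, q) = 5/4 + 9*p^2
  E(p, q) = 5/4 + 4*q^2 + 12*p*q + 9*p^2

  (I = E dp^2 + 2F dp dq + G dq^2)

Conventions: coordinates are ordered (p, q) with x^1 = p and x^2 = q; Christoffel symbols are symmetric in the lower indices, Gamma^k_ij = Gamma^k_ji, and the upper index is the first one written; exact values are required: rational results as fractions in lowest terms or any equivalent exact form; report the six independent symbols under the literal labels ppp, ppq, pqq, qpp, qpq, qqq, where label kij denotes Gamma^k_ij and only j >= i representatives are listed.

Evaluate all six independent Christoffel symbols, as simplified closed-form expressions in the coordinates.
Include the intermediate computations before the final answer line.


E = 5/4 + 4*q^2 + 12*p*q + 9*p^2; F = -1 + 6*p*q + 9*p^2; G = 5/4 + 9*p^2
Gamma^k_ij = (1/2) g^{kl} (d_i g_jl + d_j g_il - d_l g_ij), with g^inv = (1/(EG-F^2)) [[G, -F], [-F, E]]
first partials: E_p = 12*q + 18*p, E_q = 8*q + 12*p, F_p = 6*q + 18*p, F_q = 6*p, G_p = 18*p, G_q = 0
D = EG - F^2 = 9/16 + 5*q^2 + 27*p*q + (81/2)*p^2
expanded: Gamma^p_pp = (G E_p - 2F F_p + F E_q)/(2D), Gamma^p_pq = (G E_q - F G_p)/(2D), Gamma^p_qq = (2G F_q - G G_p - F G_q)/(2D), Gamma^q_pp = (2E F_p - E E_q - F E_p)/(2D), Gamma^q_pq = (E G_p - F E_q)/(2D), Gamma^q_qq = (E G_q - 2F F_q + F G_p)/(2D); substitute and cancel common factors

Answer: Gamma_ppp = (-432*p^3 - 576*p^2*q - 192*p*q^2 + 372*p + 152*q)/(648*p^2 + 432*p*q + 80*q^2 + 9), Gamma_ppq = (-432*p^3 - 288*p^2*q + 264*p + 80*q)/(648*p^2 + 432*p*q + 80*q^2 + 9), Gamma_pqq = (-432*p^3 - 60*p)/(648*p^2 + 432*p*q + 80*q^2 + 9), Gamma_qpp = (432*p^3 + 864*p^2*q + 576*p*q^2 + 384*p + 128*q^3 + 136*q)/(648*p^2 + 432*p*q + 80*q^2 + 9), Gamma_qpq = (432*p^3 + 576*p^2*q + 192*p*q^2 + 276*p + 64*q)/(648*p^2 + 432*p*q + 80*q^2 + 9), Gamma_qqq = (432*p^3 + 288*p^2*q - 48*p)/(648*p^2 + 432*p*q + 80*q^2 + 9)


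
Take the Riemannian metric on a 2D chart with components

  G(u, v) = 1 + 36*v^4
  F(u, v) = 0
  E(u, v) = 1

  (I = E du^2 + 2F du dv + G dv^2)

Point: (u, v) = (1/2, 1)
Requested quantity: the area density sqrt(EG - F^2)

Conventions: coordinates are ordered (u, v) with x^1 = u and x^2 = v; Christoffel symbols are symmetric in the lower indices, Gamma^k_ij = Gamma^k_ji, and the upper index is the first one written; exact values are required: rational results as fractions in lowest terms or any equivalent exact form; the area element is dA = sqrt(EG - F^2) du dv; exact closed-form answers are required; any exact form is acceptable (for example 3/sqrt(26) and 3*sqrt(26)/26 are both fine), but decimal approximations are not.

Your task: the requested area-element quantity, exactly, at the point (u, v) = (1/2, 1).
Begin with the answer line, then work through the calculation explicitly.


Answer: sqrt(EG - F^2) = sqrt(37)

E = 1, F = 0, G = 37; EG - F^2 = 37


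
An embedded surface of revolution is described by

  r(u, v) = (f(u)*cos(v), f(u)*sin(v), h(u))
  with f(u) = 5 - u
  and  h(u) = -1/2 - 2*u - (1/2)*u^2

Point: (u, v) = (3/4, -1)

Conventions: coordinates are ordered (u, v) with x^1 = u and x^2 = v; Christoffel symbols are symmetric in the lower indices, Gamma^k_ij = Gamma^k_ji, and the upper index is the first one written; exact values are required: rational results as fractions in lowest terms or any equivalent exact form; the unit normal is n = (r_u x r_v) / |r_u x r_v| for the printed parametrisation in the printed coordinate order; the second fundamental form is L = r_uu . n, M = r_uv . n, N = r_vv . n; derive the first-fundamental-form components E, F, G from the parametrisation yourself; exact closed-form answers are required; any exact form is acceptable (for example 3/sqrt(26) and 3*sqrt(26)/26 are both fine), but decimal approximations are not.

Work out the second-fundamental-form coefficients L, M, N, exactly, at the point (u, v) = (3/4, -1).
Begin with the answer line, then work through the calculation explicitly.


Answer: L = 4*sqrt(137)/137, M = 0, N = -187*sqrt(137)/548

f = 17/4, f' = -1, f'' = 0, h' = -11/4, h'' = -1
E = 137/16, F = 0, G = 289/16; answer radicand W^2 = 137/16
unnormalised second-form numerators: l = 1, m = 0, n = -187/16; L = l/sqrt(137/16), and similarly M = m/sqrt(W^2), N = n/sqrt(W^2)


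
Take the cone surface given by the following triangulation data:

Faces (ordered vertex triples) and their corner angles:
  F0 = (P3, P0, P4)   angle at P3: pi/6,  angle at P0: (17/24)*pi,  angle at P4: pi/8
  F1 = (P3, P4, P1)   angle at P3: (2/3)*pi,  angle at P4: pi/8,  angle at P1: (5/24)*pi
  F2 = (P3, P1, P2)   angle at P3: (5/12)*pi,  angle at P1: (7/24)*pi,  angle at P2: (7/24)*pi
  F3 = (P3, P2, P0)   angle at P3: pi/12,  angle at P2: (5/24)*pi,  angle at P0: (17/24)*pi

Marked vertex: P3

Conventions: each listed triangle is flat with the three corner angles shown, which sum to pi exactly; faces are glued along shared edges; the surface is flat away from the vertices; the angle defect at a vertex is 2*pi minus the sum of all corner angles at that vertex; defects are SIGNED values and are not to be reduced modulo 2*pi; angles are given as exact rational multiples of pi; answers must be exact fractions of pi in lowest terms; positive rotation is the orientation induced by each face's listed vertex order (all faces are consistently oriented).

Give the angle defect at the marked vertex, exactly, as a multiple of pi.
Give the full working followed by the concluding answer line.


Sum of corner angles at P3: (4/3)*pi
defect = 2*pi - (4/3)*pi

Answer: defect(P3) = (2/3)*pi


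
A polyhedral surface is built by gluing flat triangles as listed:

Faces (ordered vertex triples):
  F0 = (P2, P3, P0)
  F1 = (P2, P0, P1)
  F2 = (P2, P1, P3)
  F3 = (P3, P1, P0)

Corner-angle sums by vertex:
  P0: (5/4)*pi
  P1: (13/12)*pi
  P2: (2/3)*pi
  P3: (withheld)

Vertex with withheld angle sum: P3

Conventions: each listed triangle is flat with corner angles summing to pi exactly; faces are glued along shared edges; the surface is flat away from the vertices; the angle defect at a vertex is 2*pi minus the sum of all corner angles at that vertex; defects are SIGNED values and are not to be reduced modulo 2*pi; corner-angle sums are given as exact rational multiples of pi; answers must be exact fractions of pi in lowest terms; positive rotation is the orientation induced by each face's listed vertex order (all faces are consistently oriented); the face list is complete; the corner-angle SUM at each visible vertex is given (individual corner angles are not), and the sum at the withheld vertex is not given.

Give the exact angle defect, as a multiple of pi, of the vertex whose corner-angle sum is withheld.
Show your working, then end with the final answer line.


V = 4, E = 6, F = 4; chi = V - E + F = 2
Gauss-Bonnet: total defect = 2*pi*chi = 4*pi; visible defects sum to 3*pi

Answer: defect(P3) = pi


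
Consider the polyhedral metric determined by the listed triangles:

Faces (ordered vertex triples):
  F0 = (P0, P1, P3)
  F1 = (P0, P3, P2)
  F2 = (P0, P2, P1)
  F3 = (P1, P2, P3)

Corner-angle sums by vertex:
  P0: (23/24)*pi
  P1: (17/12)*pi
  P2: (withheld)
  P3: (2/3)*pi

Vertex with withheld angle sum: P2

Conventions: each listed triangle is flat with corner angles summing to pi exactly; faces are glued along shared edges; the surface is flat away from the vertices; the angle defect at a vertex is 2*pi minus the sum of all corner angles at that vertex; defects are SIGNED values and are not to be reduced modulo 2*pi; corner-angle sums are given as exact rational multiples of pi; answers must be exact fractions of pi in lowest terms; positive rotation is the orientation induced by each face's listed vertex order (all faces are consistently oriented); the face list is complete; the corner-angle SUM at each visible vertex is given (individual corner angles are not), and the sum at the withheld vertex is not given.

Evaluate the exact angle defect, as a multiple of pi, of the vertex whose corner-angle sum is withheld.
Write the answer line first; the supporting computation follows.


Answer: defect(P2) = (25/24)*pi

V = 4, E = 6, F = 4; chi = V - E + F = 2
Gauss-Bonnet: total defect = 2*pi*chi = 4*pi; visible defects sum to (71/24)*pi


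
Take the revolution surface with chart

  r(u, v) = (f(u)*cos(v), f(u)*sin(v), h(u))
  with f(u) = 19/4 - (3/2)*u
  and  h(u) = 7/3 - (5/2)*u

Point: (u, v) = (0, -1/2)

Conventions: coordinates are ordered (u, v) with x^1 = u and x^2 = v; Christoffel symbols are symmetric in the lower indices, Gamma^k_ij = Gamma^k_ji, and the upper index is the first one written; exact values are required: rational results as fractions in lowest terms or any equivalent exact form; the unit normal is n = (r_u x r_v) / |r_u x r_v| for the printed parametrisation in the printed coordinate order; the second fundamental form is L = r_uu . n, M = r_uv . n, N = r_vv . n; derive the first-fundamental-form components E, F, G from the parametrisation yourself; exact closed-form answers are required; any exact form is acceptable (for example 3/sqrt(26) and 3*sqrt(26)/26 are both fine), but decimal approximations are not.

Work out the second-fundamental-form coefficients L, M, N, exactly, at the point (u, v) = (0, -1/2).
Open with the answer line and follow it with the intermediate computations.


Answer: L = 0, M = 0, N = -95*sqrt(34)/136

f = 19/4, f' = -3/2, f'' = 0, h' = -5/2, h'' = 0
E = 17/2, F = 0, G = 361/16; answer radicand W^2 = 17/2
unnormalised second-form numerators: l = 0, m = 0, n = -95/8; L = l/sqrt(17/2), and similarly M = m/sqrt(W^2), N = n/sqrt(W^2)


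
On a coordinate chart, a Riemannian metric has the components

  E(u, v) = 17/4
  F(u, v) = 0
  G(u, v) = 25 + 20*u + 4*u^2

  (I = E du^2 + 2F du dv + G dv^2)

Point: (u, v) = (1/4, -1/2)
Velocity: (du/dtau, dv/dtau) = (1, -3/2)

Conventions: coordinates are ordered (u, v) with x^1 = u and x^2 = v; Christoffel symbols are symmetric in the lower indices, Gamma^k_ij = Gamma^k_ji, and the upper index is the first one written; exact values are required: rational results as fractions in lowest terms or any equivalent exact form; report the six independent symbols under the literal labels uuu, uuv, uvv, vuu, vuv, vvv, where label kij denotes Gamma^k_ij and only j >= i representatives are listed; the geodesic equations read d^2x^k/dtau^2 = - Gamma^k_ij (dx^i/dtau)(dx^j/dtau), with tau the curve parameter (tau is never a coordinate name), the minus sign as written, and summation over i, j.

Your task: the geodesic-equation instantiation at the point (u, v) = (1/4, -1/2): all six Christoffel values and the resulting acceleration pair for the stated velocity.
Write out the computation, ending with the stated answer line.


E = 17/4, F = 0, G = 121/4 at the point
E_u = 0, E_v = 0, F_u = 0, F_v = 0, G_u = 22, G_v = 0
EG - F^2 = 2057/16;  g^inv = (16/2057) * [[121/4, 0], [0, 17/4]]
first-kind symbols [ij,l] = (1/2)(d_i g_jl + d_j g_il - d_l g_ij): [uu,u] = E_u/2 = 0, [uu,v] = F_u - E_v/2 = 0, [uv,u] = E_v/2 = 0, [uv,v] = G_u/2 = 11, [vv,u] = F_v - G_u/2 = -11, [vv,v] = G_v/2 = 0
Gamma^u_ij = (G*[ij,u] - F*[ij,v])/(EG - F^2), Gamma^v_ij = (E*[ij,v] - F*[ij,u])/(EG - F^2)
Gamma_uuu = 0, Gamma_uuv = 0, Gamma_uvv = -44/17, Gamma_vuu = 0, Gamma_vuv = 4/11, Gamma_vvv = 0
d^2u/dtau^2 = -(Gamma_uuu*(1)^2 + 2*Gamma_uuv*(1)*(-3/2) + Gamma_uvv*(-3/2)^2) = 99/17
d^2v/dtau^2 = -(Gamma_vuu*(1)^2 + 2*Gamma_vuv*(1)*(-3/2) + Gamma_vvv*(-3/2)^2) = 12/11

Answer: Gamma_uuu = 0, Gamma_uuv = 0, Gamma_uvv = -44/17, Gamma_vuu = 0, Gamma_vuv = 4/11, Gamma_vvv = 0; accelerations (d^2u/dtau^2, d^2v/dtau^2) = (99/17, 12/11)


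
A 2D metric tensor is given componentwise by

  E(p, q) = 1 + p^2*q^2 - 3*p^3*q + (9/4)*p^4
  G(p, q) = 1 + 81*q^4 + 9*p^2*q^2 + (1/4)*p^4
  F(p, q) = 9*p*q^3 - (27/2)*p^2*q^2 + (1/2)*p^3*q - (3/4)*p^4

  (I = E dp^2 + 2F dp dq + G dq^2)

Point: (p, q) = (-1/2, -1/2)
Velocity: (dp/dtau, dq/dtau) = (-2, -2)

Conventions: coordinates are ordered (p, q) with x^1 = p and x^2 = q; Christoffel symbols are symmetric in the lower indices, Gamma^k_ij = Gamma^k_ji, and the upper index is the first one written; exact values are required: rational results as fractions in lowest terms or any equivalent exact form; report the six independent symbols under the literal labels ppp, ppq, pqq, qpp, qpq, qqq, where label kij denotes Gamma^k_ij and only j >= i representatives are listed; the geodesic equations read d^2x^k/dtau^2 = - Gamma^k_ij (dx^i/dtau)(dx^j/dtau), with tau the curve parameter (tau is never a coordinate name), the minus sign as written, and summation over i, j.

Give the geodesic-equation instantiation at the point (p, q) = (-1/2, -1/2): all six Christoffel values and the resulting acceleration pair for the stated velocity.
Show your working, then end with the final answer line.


E = 65/64, F = -19/64, G = 425/64 at the point
E_p = -1/4, E_q = 1/8, F_p = 39/16, F_q = -1/16, G_p = -19/8, G_q = -171/4
EG - F^2 = 213/32;  g^inv = (32/213) * [[425/64, 19/64], [19/64, 65/64]]
first-kind symbols [ij,l] = (1/2)(d_i g_jl + d_j g_il - d_l g_ij): [pp,p] = E_p/2 = -1/8, [pp,q] = F_p - E_q/2 = 19/8, [pq,p] = E_q/2 = 1/16, [pq,q] = G_p/2 = -19/16, [qq,p] = F_q - G_p/2 = 9/8, [qq,q] = G_q/2 = -171/8
Gamma^p_ij = (G*[ij,p] - F*[ij,q])/(EG - F^2), Gamma^q_ij = (E*[ij,q] - F*[ij,p])/(EG - F^2)
Gamma_ppp = -4/213, Gamma_ppq = 2/213, Gamma_pqq = 12/71, Gamma_qpp = 76/213, Gamma_qpq = -38/213, Gamma_qqq = -228/71
d^2p/dtau^2 = -(Gamma_ppp*(-2)^2 + 2*Gamma_ppq*(-2)*(-2) + Gamma_pqq*(-2)^2) = -48/71
d^2q/dtau^2 = -(Gamma_qpp*(-2)^2 + 2*Gamma_qpq*(-2)*(-2) + Gamma_qqq*(-2)^2) = 912/71

Answer: Gamma_ppp = -4/213, Gamma_ppq = 2/213, Gamma_pqq = 12/71, Gamma_qpp = 76/213, Gamma_qpq = -38/213, Gamma_qqq = -228/71; accelerations (d^2p/dtau^2, d^2q/dtau^2) = (-48/71, 912/71)


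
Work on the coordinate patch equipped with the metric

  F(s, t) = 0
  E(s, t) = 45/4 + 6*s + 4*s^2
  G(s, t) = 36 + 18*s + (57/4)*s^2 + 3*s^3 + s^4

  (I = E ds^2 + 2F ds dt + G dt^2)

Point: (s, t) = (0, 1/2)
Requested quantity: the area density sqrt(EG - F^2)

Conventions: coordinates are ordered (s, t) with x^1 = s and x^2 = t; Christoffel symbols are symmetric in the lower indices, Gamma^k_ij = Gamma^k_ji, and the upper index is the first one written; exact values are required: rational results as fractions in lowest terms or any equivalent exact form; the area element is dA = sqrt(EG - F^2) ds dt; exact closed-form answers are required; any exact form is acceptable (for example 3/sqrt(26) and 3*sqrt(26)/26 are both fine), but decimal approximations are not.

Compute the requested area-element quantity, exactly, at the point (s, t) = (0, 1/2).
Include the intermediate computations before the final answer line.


E = 45/4, F = 0, G = 36; EG - F^2 = 405

Answer: sqrt(EG - F^2) = 9*sqrt(5)


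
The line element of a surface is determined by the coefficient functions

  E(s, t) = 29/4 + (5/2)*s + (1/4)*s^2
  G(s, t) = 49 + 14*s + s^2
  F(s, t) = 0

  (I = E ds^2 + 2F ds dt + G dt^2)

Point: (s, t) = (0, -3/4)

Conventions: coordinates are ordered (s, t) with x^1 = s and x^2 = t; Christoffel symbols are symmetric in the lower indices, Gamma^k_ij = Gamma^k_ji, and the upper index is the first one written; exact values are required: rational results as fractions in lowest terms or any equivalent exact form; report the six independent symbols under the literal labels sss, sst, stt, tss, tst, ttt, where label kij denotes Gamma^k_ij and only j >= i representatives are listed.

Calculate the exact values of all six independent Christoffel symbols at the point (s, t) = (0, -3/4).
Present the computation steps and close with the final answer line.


E = 29/4, F = 0, G = 49 at the point
E_s = 5/2, E_t = 0, F_s = 0, F_t = 0, G_s = 14, G_t = 0
EG - F^2 = 1421/4;  g^inv = (4/1421) * [[49, 0], [0, 29/4]]
first-kind symbols [ij,l] = (1/2)(d_i g_jl + d_j g_il - d_l g_ij): [ss,s] = E_s/2 = 5/4, [ss,t] = F_s - E_t/2 = 0, [st,s] = E_t/2 = 0, [st,t] = G_s/2 = 7, [tt,s] = F_t - G_s/2 = -7, [tt,t] = G_t/2 = 0
Gamma^s_ij = (G*[ij,s] - F*[ij,t])/(EG - F^2), Gamma^t_ij = (E*[ij,t] - F*[ij,s])/(EG - F^2)

Answer: Gamma_sss = 5/29, Gamma_sst = 0, Gamma_stt = -28/29, Gamma_tss = 0, Gamma_tst = 1/7, Gamma_ttt = 0


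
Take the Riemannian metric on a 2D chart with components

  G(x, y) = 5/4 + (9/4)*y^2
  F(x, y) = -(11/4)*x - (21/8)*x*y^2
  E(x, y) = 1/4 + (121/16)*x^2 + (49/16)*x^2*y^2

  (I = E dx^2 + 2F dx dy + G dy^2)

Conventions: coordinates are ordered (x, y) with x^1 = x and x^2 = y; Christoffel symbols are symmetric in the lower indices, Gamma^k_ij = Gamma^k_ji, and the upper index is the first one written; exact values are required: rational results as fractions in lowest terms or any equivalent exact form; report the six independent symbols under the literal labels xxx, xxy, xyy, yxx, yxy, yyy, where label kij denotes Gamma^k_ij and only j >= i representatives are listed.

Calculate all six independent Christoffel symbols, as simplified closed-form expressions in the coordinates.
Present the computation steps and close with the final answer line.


E = 1/4 + (121/16)*x^2 + (49/16)*x^2*y^2; F = -(11/4)*x - (21/8)*x*y^2; G = 5/4 + (9/4)*y^2
Gamma^k_ij = (1/2) g^{kl} (d_i g_jl + d_j g_il - d_l g_ij), with g^inv = (1/(EG-F^2)) [[G, -F], [-F, E]]
first partials: E_x = (121/8)*x + (49/8)*x*y^2, E_y = (49/8)*x^2*y, F_x = -11/4 - (21/8)*y^2, F_y = -(21/4)*x*y, G_x = 0, G_y = (9/2)*y
D = EG - F^2 = 5/16 + (9/16)*y^2 + (121/64)*x^2 + (205/32)*x^2*y^2
expanded: Gamma^x_xx = (G E_x - 2F F_x + F E_y)/(2D), Gamma^x_xy = (G E_y - F G_x)/(2D), Gamma^x_yy = (2G F_y - G G_x - F G_y)/(2D), Gamma^y_xx = (2E F_x - E E_y - F E_x)/(2D), Gamma^y_xy = (E G_x - F E_y)/(2D), Gamma^y_yy = (E G_y - 2F F_y + F G_x)/(2D); substitute and cancel common factors

Answer: Gamma_xxx = (-1029*x^3*y^3 - 1078*x^3*y + 820*x*y^2 + 242*x)/(820*x^2*y^2 + 242*x^2 + 72*y^2 + 40), Gamma_xxy = (441*x^2*y^3 + 245*x^2*y)/(410*x^2*y^2 + 121*x^2 + 36*y^2 + 20), Gamma_xyy = (-378*x*y^3 - 24*x*y)/(410*x^2*y^2 + 121*x^2 + 36*y^2 + 20), Gamma_yxx = (-2401*x^4*y^3 - 5929*x^4*y - 196*x^2*y - 168*y^2 - 176)/(1640*x^2*y^2 + 484*x^2 + 144*y^2 + 80), Gamma_yxy = (1029*x^3*y^3 + 1078*x^3*y)/(820*x^2*y^2 + 242*x^2 + 72*y^2 + 40), Gamma_yyy = (-441*x^2*y^3 + 165*x^2*y + 36*y)/(410*x^2*y^2 + 121*x^2 + 36*y^2 + 20)


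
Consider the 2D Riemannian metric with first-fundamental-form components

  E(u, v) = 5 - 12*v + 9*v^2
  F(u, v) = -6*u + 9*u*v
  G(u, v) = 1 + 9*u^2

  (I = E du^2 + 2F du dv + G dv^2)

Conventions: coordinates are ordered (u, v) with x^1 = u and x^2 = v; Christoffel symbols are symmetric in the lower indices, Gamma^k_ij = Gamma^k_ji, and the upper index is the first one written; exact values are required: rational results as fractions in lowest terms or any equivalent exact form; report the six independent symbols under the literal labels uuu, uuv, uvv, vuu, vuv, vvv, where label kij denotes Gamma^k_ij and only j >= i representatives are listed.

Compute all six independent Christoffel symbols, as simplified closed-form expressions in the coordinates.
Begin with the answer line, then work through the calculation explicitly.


Answer: Gamma_uuu = 0, Gamma_uuv = (9*v - 6)/(9*u^2 + 9*v^2 - 12*v + 5), Gamma_uvv = 0, Gamma_vuu = 0, Gamma_vuv = 9*u/(9*u^2 + 9*v^2 - 12*v + 5), Gamma_vvv = 0

E = 5 - 12*v + 9*v^2; F = -6*u + 9*u*v; G = 1 + 9*u^2
Gamma^k_ij = (1/2) g^{kl} (d_i g_jl + d_j g_il - d_l g_ij), with g^inv = (1/(EG-F^2)) [[G, -F], [-F, E]]
first partials: E_u = 0, E_v = -12 + 18*v, F_u = -6 + 9*v, F_v = 9*u, G_u = 18*u, G_v = 0
D = EG - F^2 = 5 - 12*v + 9*v^2 + 9*u^2
expanded: Gamma^u_uu = (G E_u - 2F F_u + F E_v)/(2D), Gamma^u_uv = (G E_v - F G_u)/(2D), Gamma^u_vv = (2G F_v - G G_u - F G_v)/(2D), Gamma^v_uu = (2E F_u - E E_v - F E_u)/(2D), Gamma^v_uv = (E G_u - F E_v)/(2D), Gamma^v_vv = (E G_v - 2F F_v + F G_u)/(2D); substitute and cancel common factors


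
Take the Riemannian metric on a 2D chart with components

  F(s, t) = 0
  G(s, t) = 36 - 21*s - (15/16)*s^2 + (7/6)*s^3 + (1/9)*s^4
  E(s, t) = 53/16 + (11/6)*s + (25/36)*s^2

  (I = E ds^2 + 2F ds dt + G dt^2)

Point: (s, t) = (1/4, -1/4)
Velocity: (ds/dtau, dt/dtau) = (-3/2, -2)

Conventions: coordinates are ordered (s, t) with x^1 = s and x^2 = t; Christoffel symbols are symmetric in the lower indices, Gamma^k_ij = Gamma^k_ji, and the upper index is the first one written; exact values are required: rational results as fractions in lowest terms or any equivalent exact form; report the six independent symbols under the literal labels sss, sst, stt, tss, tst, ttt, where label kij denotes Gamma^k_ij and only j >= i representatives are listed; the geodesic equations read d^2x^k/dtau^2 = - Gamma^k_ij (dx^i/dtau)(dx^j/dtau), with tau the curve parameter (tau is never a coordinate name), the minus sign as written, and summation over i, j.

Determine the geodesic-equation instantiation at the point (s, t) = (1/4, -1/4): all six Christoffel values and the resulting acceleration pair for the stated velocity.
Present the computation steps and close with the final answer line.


E = 2197/576, F = 0, G = 17689/576 at the point
E_s = 157/72, E_t = 0, F_s = 0, F_t = 0, G_s = -3059/144, G_t = 0
EG - F^2 = 38862733/331776;  g^inv = (331776/38862733) * [[17689/576, 0], [0, 2197/576]]
first-kind symbols [ij,l] = (1/2)(d_i g_jl + d_j g_il - d_l g_ij): [ss,s] = E_s/2 = 157/144, [ss,t] = F_s - E_t/2 = 0, [st,s] = E_t/2 = 0, [st,t] = G_s/2 = -3059/288, [tt,s] = F_t - G_s/2 = 3059/288, [tt,t] = G_t/2 = 0
Gamma^s_ij = (G*[ij,s] - F*[ij,t])/(EG - F^2), Gamma^t_ij = (E*[ij,t] - F*[ij,s])/(EG - F^2)
Gamma_sss = 628/2197, Gamma_sst = 0, Gamma_stt = 6118/2197, Gamma_tss = 0, Gamma_tst = -46/133, Gamma_ttt = 0
d^2s/dtau^2 = -(Gamma_sss*(-3/2)^2 + 2*Gamma_sst*(-3/2)*(-2) + Gamma_stt*(-2)^2) = -25885/2197
d^2t/dtau^2 = -(Gamma_tss*(-3/2)^2 + 2*Gamma_tst*(-3/2)*(-2) + Gamma_ttt*(-2)^2) = 276/133

Answer: Gamma_sss = 628/2197, Gamma_sst = 0, Gamma_stt = 6118/2197, Gamma_tss = 0, Gamma_tst = -46/133, Gamma_ttt = 0; accelerations (d^2s/dtau^2, d^2t/dtau^2) = (-25885/2197, 276/133)


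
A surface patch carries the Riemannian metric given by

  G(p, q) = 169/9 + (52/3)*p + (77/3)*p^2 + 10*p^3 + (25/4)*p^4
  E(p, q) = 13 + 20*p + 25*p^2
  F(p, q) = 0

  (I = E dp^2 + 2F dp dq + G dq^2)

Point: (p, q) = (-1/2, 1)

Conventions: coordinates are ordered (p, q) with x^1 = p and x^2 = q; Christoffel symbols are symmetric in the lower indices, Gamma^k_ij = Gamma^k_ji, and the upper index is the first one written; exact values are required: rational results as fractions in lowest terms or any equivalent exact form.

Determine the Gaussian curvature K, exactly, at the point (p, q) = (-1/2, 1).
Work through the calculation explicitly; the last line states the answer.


E = 37/4, F = 0, G = 9025/576, EG - F^2 = 333925/2304 at the point
E_p = -5, E_q = 0, F_p = 0, F_q = 0, G_p = -95/24, G_q = 0
E_qq = 0, F_pq = 0, G_pp = 481/12
By Brioschi, K is (det M1 - det M2) divided by (EG - F^2) squared.
M1 = [[-E_qq/2 + F_pq - G_pp/2, E_p/2, F_p - E_q/2], [F_q - G_p/2, E, F], [G_q/2, F, G]] = [[-481/24, -5/2, 0], [95/48, 37/4, 0], [0, 0, 9025/576]]; det M1 = -26055175/9216
M2 = [[0, E_q/2, G_p/2], [E_q/2, E, F], [G_p/2, F, G]] = [[0, 0, -95/48], [0, 37/4, 0], [-95/48, 0, 9025/576]]; det M2 = -333925/9216
det M1 - det M2 = -4286875/1536; K = -4286875/1536 / (333925/2304)^2 = -3456/26011

Answer: K = -3456/26011


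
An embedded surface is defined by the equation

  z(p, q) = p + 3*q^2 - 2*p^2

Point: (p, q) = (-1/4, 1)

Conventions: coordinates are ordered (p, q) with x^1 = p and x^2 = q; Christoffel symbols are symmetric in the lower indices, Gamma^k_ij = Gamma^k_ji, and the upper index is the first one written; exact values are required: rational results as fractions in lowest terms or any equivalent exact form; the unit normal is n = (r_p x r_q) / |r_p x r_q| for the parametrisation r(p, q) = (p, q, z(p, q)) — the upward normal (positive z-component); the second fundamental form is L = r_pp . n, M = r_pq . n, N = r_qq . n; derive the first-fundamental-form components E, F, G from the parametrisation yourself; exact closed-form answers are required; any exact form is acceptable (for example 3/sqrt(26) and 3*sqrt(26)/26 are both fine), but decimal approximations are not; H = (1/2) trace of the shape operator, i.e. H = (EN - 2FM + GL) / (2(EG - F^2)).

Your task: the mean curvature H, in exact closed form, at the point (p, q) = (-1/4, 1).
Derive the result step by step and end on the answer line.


z_p = 2, z_q = 6, z_pp = -4, z_pq = 0, z_qq = 6
E = 5, F = 12, G = 37; answer radicand W^2 = 41
unnormalised second-form numerators: l = -4, m = 0, n = 6; L = l/sqrt(41), and similarly M = m/sqrt(W^2), N = n/sqrt(W^2)
H = (E*n - 2*F*m + G*l) / (2*(EG - F^2)*sqrt(W^2)); E*n - 2*F*m + G*l = -118, EG - F^2 = 41, so H = (-59/41)/sqrt(41)

Answer: H = -59*sqrt(41)/1681


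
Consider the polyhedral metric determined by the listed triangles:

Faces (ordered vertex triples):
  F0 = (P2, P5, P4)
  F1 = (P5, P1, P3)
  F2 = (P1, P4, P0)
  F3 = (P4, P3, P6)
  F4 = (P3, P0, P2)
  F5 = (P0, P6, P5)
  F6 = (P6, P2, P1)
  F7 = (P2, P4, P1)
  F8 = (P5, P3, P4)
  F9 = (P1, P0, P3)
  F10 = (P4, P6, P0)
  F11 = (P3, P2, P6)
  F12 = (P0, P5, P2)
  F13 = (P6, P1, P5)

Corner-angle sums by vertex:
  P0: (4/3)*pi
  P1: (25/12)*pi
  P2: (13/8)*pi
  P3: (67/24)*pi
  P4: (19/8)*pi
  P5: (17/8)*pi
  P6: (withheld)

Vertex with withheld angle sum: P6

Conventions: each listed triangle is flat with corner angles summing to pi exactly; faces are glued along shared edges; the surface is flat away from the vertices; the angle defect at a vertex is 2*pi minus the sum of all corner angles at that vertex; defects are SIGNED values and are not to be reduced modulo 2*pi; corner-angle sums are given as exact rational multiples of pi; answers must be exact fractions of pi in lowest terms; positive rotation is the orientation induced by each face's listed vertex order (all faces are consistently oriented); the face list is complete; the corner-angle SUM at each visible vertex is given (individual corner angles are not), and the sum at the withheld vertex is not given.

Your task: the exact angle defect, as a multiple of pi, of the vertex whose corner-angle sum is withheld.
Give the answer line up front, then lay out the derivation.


Answer: defect(P6) = pi/3

V = 7, E = 21, F = 14; chi = V - E + F = 0
Gauss-Bonnet: total defect = 2*pi*chi = 0; visible defects sum to -pi/3


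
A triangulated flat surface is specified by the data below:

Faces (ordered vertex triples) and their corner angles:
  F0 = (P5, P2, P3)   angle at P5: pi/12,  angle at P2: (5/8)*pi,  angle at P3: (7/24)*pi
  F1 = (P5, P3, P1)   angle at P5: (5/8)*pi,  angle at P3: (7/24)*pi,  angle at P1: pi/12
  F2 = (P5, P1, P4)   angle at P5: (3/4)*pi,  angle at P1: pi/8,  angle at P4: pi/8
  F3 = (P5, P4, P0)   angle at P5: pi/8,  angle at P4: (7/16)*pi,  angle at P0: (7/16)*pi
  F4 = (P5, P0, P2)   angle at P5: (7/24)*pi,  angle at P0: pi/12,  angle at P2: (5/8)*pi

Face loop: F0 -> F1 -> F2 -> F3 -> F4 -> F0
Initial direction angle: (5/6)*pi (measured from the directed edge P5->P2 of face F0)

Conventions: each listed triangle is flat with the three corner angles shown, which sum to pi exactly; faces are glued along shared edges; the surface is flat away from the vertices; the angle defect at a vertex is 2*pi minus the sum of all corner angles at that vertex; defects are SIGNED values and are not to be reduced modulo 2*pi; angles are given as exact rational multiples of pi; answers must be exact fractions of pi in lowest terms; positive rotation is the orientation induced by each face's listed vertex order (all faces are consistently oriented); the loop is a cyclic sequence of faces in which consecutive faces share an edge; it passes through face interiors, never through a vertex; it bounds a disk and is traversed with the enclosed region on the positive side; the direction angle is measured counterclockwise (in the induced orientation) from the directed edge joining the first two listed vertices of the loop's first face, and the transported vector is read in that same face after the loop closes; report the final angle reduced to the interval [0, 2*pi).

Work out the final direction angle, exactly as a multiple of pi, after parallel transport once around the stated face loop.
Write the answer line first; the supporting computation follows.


Answer: final direction angle = (23/24)*pi

enclosed vertex P5: corner angles sum to (15/8)*pi, defect = 2*pi - (15/8)*pi = pi/8
adding the enclosed defects to the starting angle (mod 2*pi, induced orientation) gives the holonomy
final angle = (5/6)*pi + pi/8 = (23/24)*pi (mod 2*pi)


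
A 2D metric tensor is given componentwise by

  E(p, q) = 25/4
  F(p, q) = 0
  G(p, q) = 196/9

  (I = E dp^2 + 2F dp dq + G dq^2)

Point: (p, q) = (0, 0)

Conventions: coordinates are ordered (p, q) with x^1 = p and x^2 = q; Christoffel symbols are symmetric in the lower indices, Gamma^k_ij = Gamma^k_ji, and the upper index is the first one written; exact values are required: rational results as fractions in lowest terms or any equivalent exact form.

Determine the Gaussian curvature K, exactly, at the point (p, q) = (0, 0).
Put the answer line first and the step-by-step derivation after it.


Answer: K = 0

E = 25/4, F = 0, G = 196/9, EG - F^2 = 1225/9 at the point
E_p = 0, E_q = 0, F_p = 0, F_q = 0, G_p = 0, G_q = 0
E_qq = 0, F_pq = 0, G_pp = 0
Apply the Brioschi formula K = (det M1 - det M2)/(EG - F^2)^2 over the derivative matrices of E, F, G.
M1 = [[-E_qq/2 + F_pq - G_pp/2, E_p/2, F_p - E_q/2], [F_q - G_p/2, E, F], [G_q/2, F, G]] = [[0, 0, 0], [0, 25/4, 0], [0, 0, 196/9]]; det M1 = 0
M2 = [[0, E_q/2, G_p/2], [E_q/2, E, F], [G_p/2, F, G]] = [[0, 0, 0], [0, 25/4, 0], [0, 0, 196/9]]; det M2 = 0
det M1 - det M2 = 0; K = 0 / (1225/9)^2 = 0


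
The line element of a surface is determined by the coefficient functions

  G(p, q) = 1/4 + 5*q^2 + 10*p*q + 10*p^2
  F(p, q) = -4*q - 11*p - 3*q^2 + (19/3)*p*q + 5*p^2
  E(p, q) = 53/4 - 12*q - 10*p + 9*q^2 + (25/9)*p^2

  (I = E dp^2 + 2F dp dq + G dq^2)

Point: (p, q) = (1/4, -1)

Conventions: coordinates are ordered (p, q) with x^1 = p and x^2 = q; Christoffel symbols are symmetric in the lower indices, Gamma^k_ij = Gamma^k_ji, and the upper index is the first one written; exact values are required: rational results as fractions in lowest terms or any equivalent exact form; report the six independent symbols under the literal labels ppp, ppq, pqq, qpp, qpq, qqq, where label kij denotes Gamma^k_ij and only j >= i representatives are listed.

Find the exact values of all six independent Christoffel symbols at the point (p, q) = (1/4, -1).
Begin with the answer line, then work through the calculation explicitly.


Answer: Gamma_ppp = -32320/227213, Gamma_ppq = -134040/227213, Gamma_pqq = 21204/227213, Gamma_qpp = -17708/227213, Gamma_qpq = -288280/227213, Gamma_qqq = -233480/227213

E = 4597/144, F = -145/48, G = 27/8 at the point
E_p = -155/18, E_q = -30, F_p = -89/6, F_q = 43/12, G_p = -5, G_q = -15/2
EG - F^2 = 227213/2304;  g^inv = (2304/227213) * [[27/8, 145/48], [145/48, 4597/144]]
first-kind symbols [ij,l] = (1/2)(d_i g_jl + d_j g_il - d_l g_ij): [pp,p] = E_p/2 = -155/36, [pp,q] = F_p - E_q/2 = 1/6, [pq,p] = E_q/2 = -15, [pq,q] = G_p/2 = -5/2, [qq,p] = F_q - G_p/2 = 73/12, [qq,q] = G_q/2 = -15/4
Gamma^p_ij = (G*[ij,p] - F*[ij,q])/(EG - F^2), Gamma^q_ij = (E*[ij,q] - F*[ij,p])/(EG - F^2)


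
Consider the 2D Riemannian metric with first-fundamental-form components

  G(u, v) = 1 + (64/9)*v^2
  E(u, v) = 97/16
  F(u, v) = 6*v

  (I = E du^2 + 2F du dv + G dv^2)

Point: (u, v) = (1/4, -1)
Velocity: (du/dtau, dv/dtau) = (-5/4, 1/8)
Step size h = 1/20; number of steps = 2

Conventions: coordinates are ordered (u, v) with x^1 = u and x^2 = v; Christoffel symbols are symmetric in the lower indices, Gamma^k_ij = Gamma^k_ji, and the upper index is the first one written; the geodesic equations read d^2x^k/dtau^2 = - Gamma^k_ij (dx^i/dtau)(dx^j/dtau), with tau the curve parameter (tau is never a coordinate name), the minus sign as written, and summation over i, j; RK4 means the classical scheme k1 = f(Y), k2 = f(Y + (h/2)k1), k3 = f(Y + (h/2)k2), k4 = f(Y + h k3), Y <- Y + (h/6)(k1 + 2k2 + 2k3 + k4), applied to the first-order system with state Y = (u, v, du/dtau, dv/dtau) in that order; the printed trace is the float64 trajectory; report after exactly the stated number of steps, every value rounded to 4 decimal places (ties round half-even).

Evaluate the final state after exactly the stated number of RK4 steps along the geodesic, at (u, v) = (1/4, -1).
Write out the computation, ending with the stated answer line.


f(Y) = (du/dtau, dv/dtau, -Gamma^u_ij Y'^i Y'^j, -Gamma^v_ij Y'^i Y'^j) with the Gammas evaluated at the stage position; h = 0.050000; intermediate values shown to 6 dp
step 0: u = 0.2500, v = -1.0000, du/dtau = -1.2500, dv/dtau = 0.1250
step 1:
  k1: at (u, v) = (0.250000, -1.000000), (du/dtau, dv/dtau) = (-1.250000, 0.125000); Gamma_uuu = 0.000000, Gamma_uuv = 0.000000, Gamma_uvv = 0.455456, Gamma_vuu = 0.000000, Gamma_vuv = 0.000000, Gamma_vvv = -0.539800; k1 = (-1.250000, 0.125000, -0.007116, 0.008434)
  k2: at (u, v) = (0.218750, -0.996875), (du/dtau, dv/dtau) = (-1.250178, 0.125211); Gamma_uuu = 0.000000, Gamma_uuv = 0.000000, Gamma_uvv = 0.456995, Gamma_vuu = 0.000000, Gamma_vuv = 0.000000, Gamma_vvv = -0.539932; k2 = (-1.250178, 0.125211, -0.007165, 0.008465)
  k3: at (u, v) = (0.218746, -0.996870), (du/dtau, dv/dtau) = (-1.250179, 0.125212); Gamma_uuu = 0.000000, Gamma_uuv = 0.000000, Gamma_uvv = 0.456998, Gamma_vuu = 0.000000, Gamma_vuv = 0.000000, Gamma_vvv = -0.539932; k3 = (-1.250179, 0.125212, -0.007165, 0.008465)
  k4: at (u, v) = (0.187491, -0.993739), (du/dtau, dv/dtau) = (-1.250358, 0.125423); Gamma_uuu = 0.000000, Gamma_uuv = 0.000000, Gamma_uvv = 0.458546, Gamma_vuu = 0.000000, Gamma_vuv = 0.000000, Gamma_vvv = -0.540059; k4 = (-1.250358, 0.125423, -0.007213, 0.008496)
  Y <- Y + (h/6)(k1 + 2k2 + 2k3 + k4): u = 0.1875, v = -0.9937, du/dtau = -1.2504, dv/dtau = 0.1254
step 2:
  k1: at (u, v) = (0.187491, -0.993739), (du/dtau, dv/dtau) = (-1.250358, 0.125423); Gamma_uuu = 0.000000, Gamma_uuv = 0.000000, Gamma_uvv = 0.458546, Gamma_vuu = 0.000000, Gamma_vuv = 0.000000, Gamma_vvv = -0.540059; k1 = (-1.250358, 0.125423, -0.007213, 0.008496)
  k2: at (u, v) = (0.156232, -0.990604), (du/dtau, dv/dtau) = (-1.250539, 0.125636); Gamma_uuu = 0.000000, Gamma_uuv = 0.000000, Gamma_uvv = 0.460101, Gamma_vuu = 0.000000, Gamma_vuv = 0.000000, Gamma_vvv = -0.540182; k2 = (-1.250539, 0.125636, -0.007262, 0.008526)
  k3: at (u, v) = (0.156228, -0.990599), (du/dtau, dv/dtau) = (-1.250540, 0.125636); Gamma_uuu = 0.000000, Gamma_uuv = 0.000000, Gamma_uvv = 0.460104, Gamma_vuu = 0.000000, Gamma_vuv = 0.000000, Gamma_vvv = -0.540182; k3 = (-1.250540, 0.125636, -0.007263, 0.008527)
  k4: at (u, v) = (0.124964, -0.987458), (du/dtau, dv/dtau) = (-1.250721, 0.125850); Gamma_uuu = 0.000000, Gamma_uuv = 0.000000, Gamma_uvv = 0.461668, Gamma_vuu = 0.000000, Gamma_vuv = 0.000000, Gamma_vvv = -0.540299; k4 = (-1.250721, 0.125850, -0.007312, 0.008557)
  Y <- Y + (h/6)(k1 + 2k2 + 2k3 + k4): u = 0.1250, v = -0.9875, du/dtau = -1.2507, dv/dtau = 0.1258

Answer: u = 0.1250, v = -0.9875, du/dtau = -1.2507, dv/dtau = 0.1258


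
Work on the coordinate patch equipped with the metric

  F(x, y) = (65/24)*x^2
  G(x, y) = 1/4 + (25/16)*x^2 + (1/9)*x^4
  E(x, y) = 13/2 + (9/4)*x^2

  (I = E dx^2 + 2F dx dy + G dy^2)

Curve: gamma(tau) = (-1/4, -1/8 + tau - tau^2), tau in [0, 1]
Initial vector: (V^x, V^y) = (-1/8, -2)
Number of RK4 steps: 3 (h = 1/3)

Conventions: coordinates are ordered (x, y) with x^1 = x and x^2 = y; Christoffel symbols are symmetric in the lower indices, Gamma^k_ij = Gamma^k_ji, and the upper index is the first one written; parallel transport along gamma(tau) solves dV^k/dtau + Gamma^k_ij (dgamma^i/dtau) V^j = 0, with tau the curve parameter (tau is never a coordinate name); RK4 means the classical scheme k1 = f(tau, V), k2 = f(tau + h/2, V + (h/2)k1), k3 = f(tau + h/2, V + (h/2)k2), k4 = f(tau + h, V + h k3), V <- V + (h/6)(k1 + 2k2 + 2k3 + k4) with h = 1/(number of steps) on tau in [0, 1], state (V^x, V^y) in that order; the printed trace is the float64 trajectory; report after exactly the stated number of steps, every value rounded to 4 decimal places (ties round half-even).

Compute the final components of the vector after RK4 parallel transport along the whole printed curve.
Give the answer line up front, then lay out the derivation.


Answer: V^x = -0.1250, V^y = -2.0000

gamma'(tau) = (0, 1 - 2*tau); f(tau, V)^k = -Gamma^k_ij(gamma(tau)) gamma'^i(tau) V^j; h = 1/3; intermediate values shown to 6 dp
curve data and Christoffel symbols at the stage parameters:
  tau = 0.000000: gamma = (-0.250000, -0.125000), gamma' = (0.000000, 1.000000); Gamma_xxx = 0.014639, Gamma_xxy = 0.029221, Gamma_xyy = 0.060091, Gamma_yxx = -3.897393, Gamma_yxy = -1.146380, Gamma_yyy = -0.029221
  tau = 0.166667: gamma = (-0.250000, 0.013889), gamma' = (0.000000, 0.666667); Gamma_xxx = 0.014639, Gamma_xxy = 0.029221, Gamma_xyy = 0.060091, Gamma_yxx = -3.897393, Gamma_yxy = -1.146380, Gamma_yyy = -0.029221
  tau = 0.333333: gamma = (-0.250000, 0.097222), gamma' = (0.000000, 0.333333); Gamma_xxx = 0.014639, Gamma_xxy = 0.029221, Gamma_xyy = 0.060091, Gamma_yxx = -3.897393, Gamma_yxy = -1.146380, Gamma_yyy = -0.029221
  tau = 0.500000: gamma = (-0.250000, 0.125000), gamma' = (0.000000, 0.000000); Gamma_xxx = 0.014639, Gamma_xxy = 0.029221, Gamma_xyy = 0.060091, Gamma_yxx = -3.897393, Gamma_yxy = -1.146380, Gamma_yyy = -0.029221
  tau = 0.666667: gamma = (-0.250000, 0.097222), gamma' = (0.000000, -0.333333); Gamma_xxx = 0.014639, Gamma_xxy = 0.029221, Gamma_xyy = 0.060091, Gamma_yxx = -3.897393, Gamma_yxy = -1.146380, Gamma_yyy = -0.029221
  tau = 0.833333: gamma = (-0.250000, 0.013889), gamma' = (0.000000, -0.666667); Gamma_xxx = 0.014639, Gamma_xxy = 0.029221, Gamma_xyy = 0.060091, Gamma_yxx = -3.897393, Gamma_yxy = -1.146380, Gamma_yyy = -0.029221
  tau = 1.000000: gamma = (-0.250000, -0.125000), gamma' = (0.000000, -1.000000); Gamma_xxx = 0.014639, Gamma_xxy = 0.029221, Gamma_xyy = 0.060091, Gamma_yxx = -3.897393, Gamma_yxy = -1.146380, Gamma_yyy = -0.029221
step 0: V^x = -0.1250, V^y = -2.0000
step 1: k1 = (0.123835, -0.201740), k2 = (0.083502, -0.119375), k3 = (0.083083, -0.124245), k4 = (0.041838, -0.057067); V <- V + (h/6)(k1 + 2k2 + 2k3 + k4): V^x = -0.0973, V^y = -2.0414
step 2: k1 = (0.041839, -0.057060), k2 = (0.000000, 0.000000), k3 = (0.000000, 0.000000), k4 = (-0.041839, 0.057060); V <- V + (h/6)(k1 + 2k2 + 2k3 + k4): V^x = -0.0973, V^y = -2.0414
step 3: k1 = (-0.041839, 0.057060), k2 = (-0.083432, 0.119265), k3 = (-0.083152, 0.124361), k4 = (-0.123835, 0.201745); V <- V + (h/6)(k1 + 2k2 + 2k3 + k4): V^x = -0.1250, V^y = -2.0000
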